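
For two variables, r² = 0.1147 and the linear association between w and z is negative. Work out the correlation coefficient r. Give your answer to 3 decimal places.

|r| = √0.1147 = 0.339
The association is negative, so r = −0.339.

-0.339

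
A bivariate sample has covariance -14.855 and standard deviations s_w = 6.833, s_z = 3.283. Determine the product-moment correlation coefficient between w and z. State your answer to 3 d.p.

r = Cov(w,z) / (s_w · s_z) = -14.855 / (6.833 × 3.283)
  = -14.855 / 22.4327 ≈ -0.662

-0.662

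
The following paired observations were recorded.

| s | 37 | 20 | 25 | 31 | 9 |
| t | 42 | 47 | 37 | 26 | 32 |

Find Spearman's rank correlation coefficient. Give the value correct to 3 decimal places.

0.000

Rank s: 5, 2, 3, 4, 1
Rank t: 4, 5, 3, 1, 2
d = rank(s) − rank(t): 1, -3, 0, 3, -1; Σd² = 20
ρ = 1 − 6Σd² / [n(n²−1)] = 1 − 6×20 / (5×24) = 1 − 120/120 ≈ 0.000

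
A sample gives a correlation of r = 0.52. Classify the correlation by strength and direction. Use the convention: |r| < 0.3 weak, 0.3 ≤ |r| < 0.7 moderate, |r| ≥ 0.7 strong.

moderate positive

r = 0.52 > 0 so the relationship is positive.
|r| = 0.52, which falls in the moderate range.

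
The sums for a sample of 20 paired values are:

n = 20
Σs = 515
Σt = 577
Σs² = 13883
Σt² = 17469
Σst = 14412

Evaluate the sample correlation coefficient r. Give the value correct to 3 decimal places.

-0.623

r = (nΣst − ΣsΣt) / √[(nΣs² − (Σs)²)(nΣt² − (Σt)²)]
Numerator: 20×14412 − 515×577 = -8915
Denominator: √[(277660 − 265225)(349380 − 332929)] = √[12435 × 16451] = 14302.7335
r = -8915 / 14302.7335 ≈ -0.623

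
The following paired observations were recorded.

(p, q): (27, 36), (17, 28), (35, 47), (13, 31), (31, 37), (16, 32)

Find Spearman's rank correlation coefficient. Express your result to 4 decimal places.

Rank p: 4, 3, 6, 1, 5, 2
Rank q: 4, 1, 6, 2, 5, 3
d = rank(p) − rank(q): 0, 2, 0, -1, 0, -1; Σd² = 6
ρ = 1 − 6Σd² / [n(n²−1)] = 1 − 6×6 / (6×35) = 1 − 36/210 ≈ 0.8286

0.8286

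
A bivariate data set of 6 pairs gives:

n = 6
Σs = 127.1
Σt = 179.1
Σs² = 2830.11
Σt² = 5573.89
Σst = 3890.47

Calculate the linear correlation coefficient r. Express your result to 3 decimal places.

0.545

r = (nΣst − ΣsΣt) / √[(nΣs² − (Σs)²)(nΣt² − (Σt)²)]
Numerator: 6×3890.47 − 127.1×179.1 = 579.21
Denominator: √[(16980.66 − 16154.41)(33443.34 − 32076.81)] = √[826.25 × 1366.53] = 1062.5890
r = 579.21 / 1062.5890 ≈ 0.545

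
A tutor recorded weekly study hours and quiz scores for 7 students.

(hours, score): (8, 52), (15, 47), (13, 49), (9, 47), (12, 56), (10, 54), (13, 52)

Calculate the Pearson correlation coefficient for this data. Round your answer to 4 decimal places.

n = 7, Σx = 80, Σy = 357, Σx² = 952, Σy² = 18279, Σxy = 4069
nΣxy − ΣxΣy = 28483 − 28560 = -77
nΣx² − (Σx)² = 6664 − 6400 = 264; nΣy² − (Σy)² = 127953 − 127449 = 504
r = -77 / √(264 × 504) = -77 / 364.7684 ≈ -0.2111

-0.2111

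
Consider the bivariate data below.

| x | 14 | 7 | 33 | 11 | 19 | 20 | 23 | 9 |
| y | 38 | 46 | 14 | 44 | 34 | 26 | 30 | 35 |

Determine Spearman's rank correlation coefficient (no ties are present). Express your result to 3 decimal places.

Rank x: 4, 1, 8, 3, 5, 6, 7, 2
Rank y: 6, 8, 1, 7, 4, 2, 3, 5
d = rank(x) − rank(y): -2, -7, 7, -4, 1, 4, 4, -3; Σd² = 160
ρ = 1 − 6Σd² / [n(n²−1)] = 1 − 6×160 / (8×63) = 1 − 960/504 ≈ -0.905

-0.905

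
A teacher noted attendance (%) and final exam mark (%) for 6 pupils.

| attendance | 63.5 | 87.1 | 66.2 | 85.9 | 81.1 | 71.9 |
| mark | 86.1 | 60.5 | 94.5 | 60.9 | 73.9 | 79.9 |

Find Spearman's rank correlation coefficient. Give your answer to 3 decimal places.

-0.943

Rank attendance: 1, 6, 2, 5, 4, 3
Rank mark: 5, 1, 6, 2, 3, 4
d = rank(attendance) − rank(mark): -4, 5, -4, 3, 1, -1; Σd² = 68
ρ = 1 − 6Σd² / [n(n²−1)] = 1 − 6×68 / (6×35) = 1 − 408/210 ≈ -0.943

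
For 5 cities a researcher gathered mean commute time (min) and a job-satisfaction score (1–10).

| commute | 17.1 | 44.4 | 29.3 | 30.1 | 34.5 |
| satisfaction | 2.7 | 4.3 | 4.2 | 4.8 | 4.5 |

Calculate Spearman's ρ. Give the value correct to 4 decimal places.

Rank commute: 1, 5, 2, 3, 4
Rank satisfaction: 1, 3, 2, 5, 4
d = rank(commute) − rank(satisfaction): 0, 2, 0, -2, 0; Σd² = 8
ρ = 1 − 6Σd² / [n(n²−1)] = 1 − 6×8 / (5×24) = 1 − 48/120 ≈ 0.6000

0.6000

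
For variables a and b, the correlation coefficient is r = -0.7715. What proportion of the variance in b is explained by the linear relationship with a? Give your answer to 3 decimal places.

r² = (-0.7715)² = 0.595

0.595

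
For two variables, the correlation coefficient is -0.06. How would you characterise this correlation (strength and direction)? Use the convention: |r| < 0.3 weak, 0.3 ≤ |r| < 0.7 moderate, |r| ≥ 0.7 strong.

weak negative

r = -0.06 < 0 so the relationship is negative.
|r| = 0.06, which falls in the weak range.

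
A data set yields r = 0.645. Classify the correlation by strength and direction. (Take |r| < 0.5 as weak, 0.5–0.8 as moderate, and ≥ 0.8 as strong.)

r = 0.645 > 0 so the relationship is positive.
|r| = 0.645, which falls in the moderate range.

moderate positive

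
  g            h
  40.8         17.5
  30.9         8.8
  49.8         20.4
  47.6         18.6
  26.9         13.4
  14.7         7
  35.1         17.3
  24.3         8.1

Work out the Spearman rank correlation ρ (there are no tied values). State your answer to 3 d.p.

Rank g: 6, 4, 8, 7, 3, 1, 5, 2
Rank h: 6, 3, 8, 7, 4, 1, 5, 2
d = rank(g) − rank(h): 0, 1, 0, 0, -1, 0, 0, 0; Σd² = 2
ρ = 1 − 6Σd² / [n(n²−1)] = 1 − 6×2 / (8×63) = 1 − 12/504 ≈ 0.976

0.976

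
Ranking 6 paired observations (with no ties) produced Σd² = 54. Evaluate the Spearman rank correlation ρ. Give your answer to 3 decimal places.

-0.543

ρ = 1 − 6Σd² / [n(n²−1)] = 1 − 6×54 / (6×35)
  = 1 − 324/210 = 1 − 1.5429 ≈ -0.543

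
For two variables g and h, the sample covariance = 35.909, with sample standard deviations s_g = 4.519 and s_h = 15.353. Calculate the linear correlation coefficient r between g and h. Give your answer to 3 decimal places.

r = Cov(g,h) / (s_g · s_h) = 35.909 / (4.519 × 15.353)
  = 35.909 / 69.3802 ≈ 0.518

0.518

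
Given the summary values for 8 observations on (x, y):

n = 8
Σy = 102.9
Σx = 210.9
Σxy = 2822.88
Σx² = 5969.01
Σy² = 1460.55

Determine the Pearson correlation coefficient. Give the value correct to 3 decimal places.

r = (nΣxy − ΣxΣy) / √[(nΣx² − (Σx)²)(nΣy² − (Σy)²)]
Numerator: 8×2822.88 − 210.9×102.9 = 881.43
Denominator: √[(47752.08 − 44478.81)(11684.4 − 10588.41)] = √[3273.27 × 1095.99] = 1894.0621
r = 881.43 / 1894.0621 ≈ 0.465

0.465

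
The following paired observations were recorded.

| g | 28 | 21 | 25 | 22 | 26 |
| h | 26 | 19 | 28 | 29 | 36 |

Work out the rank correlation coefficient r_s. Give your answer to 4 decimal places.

0.3000

Rank g: 5, 1, 3, 2, 4
Rank h: 2, 1, 3, 4, 5
d = rank(g) − rank(h): 3, 0, 0, -2, -1; Σd² = 14
ρ = 1 − 6Σd² / [n(n²−1)] = 1 − 6×14 / (5×24) = 1 − 84/120 ≈ 0.3000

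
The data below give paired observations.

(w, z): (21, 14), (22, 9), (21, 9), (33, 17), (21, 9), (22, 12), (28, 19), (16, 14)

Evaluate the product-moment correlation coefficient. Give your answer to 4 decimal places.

0.5896

n = 8, Σw = 184, Σz = 103, Σw² = 4420, Σz² = 1429, Σwz = 2451
nΣwz − ΣwΣz = 19608 − 18952 = 656
nΣw² − (Σw)² = 35360 − 33856 = 1504; nΣz² − (Σz)² = 11432 − 10609 = 823
r = 656 / √(1504 × 823) = 656 / 1112.5610 ≈ 0.5896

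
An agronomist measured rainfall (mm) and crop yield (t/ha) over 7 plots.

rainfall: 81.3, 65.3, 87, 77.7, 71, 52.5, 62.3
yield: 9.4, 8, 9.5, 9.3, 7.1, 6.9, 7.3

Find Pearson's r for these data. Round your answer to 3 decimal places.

n = 7, Σx = 497.1, Σy = 57.5, Σx² = 36158.61, Σy² = 480.41, Σxy = 4156.87
nΣxy − ΣxΣy = 29098.09 − 28583.25 = 514.84
nΣx² − (Σx)² = 253110.27 − 247108.41 = 6001.86; nΣy² − (Σy)² = 3362.87 − 3306.25 = 56.62
r = 514.84 / √(6001.86 × 56.62) = 514.84 / 582.9454 ≈ 0.883

0.883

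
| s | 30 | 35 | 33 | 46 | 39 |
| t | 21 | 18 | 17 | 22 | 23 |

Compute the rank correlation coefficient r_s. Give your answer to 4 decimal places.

0.6000

Rank s: 1, 3, 2, 5, 4
Rank t: 3, 2, 1, 4, 5
d = rank(s) − rank(t): -2, 1, 1, 1, -1; Σd² = 8
ρ = 1 − 6Σd² / [n(n²−1)] = 1 − 6×8 / (5×24) = 1 − 48/120 ≈ 0.6000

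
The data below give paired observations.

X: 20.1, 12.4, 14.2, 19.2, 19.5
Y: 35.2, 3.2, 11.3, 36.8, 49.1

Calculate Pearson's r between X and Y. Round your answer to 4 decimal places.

n = 5, ΣX = 85.4, ΣY = 135.6, ΣX² = 1508.3, ΣY² = 5142.02, ΣXY = 2571.67
nΣXY − ΣXΣY = 12858.35 − 11580.24 = 1278.11
nΣX² − (ΣX)² = 7541.5 − 7293.16 = 248.34; nΣY² − (ΣY)² = 25710.1 − 18387.36 = 7322.74
r = 1278.11 / √(248.34 × 7322.74) = 1278.11 / 1348.5286 ≈ 0.9478

0.9478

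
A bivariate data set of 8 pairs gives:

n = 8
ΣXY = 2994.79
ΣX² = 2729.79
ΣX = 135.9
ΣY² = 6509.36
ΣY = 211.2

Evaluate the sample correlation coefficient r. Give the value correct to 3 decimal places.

r = (nΣXY − ΣXΣY) / √[(nΣX² − (ΣX)²)(nΣY² − (ΣY)²)]
Numerator: 8×2994.79 − 135.9×211.2 = -4743.76
Denominator: √[(21838.32 − 18468.81)(52074.88 − 44605.44)] = √[3369.51 × 7469.44] = 5016.8070
r = -4743.76 / 5016.8070 ≈ -0.946

-0.946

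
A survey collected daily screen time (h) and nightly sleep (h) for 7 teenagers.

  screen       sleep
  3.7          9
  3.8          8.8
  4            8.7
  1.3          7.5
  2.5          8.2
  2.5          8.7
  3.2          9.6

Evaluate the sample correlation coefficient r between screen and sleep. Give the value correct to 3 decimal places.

n = 7, Σx = 21, Σy = 60.5, Σx² = 68.56, Σy² = 525.47, Σxy = 184.26
nΣxy − ΣxΣy = 1289.82 − 1270.5 = 19.32
nΣx² − (Σx)² = 479.92 − 441 = 38.92; nΣy² − (Σy)² = 3678.29 − 3660.25 = 18.04
r = 19.32 / √(38.92 × 18.04) = 19.32 / 26.4975 ≈ 0.729

0.729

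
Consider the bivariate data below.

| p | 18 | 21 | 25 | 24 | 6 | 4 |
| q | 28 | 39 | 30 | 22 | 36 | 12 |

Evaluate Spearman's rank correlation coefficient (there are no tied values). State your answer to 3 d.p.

Rank p: 3, 4, 6, 5, 2, 1
Rank q: 3, 6, 4, 2, 5, 1
d = rank(p) − rank(q): 0, -2, 2, 3, -3, 0; Σd² = 26
ρ = 1 − 6Σd² / [n(n²−1)] = 1 − 6×26 / (6×35) = 1 − 156/210 ≈ 0.257

0.257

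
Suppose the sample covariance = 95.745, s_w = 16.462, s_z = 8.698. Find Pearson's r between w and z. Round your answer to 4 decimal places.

0.6687

r = Cov(w,z) / (s_w · s_z) = 95.745 / (16.462 × 8.698)
  = 95.745 / 143.1865 ≈ 0.6687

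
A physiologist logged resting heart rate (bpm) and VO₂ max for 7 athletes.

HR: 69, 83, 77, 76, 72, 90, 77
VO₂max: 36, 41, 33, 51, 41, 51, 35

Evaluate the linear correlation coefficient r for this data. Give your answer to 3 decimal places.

n = 7, Σx = 544, Σy = 288, Σx² = 42568, Σy² = 12174, Σxy = 22541
nΣxy − ΣxΣy = 157787 − 156672 = 1115
nΣx² − (Σx)² = 297976 − 295936 = 2040; nΣy² − (Σy)² = 85218 − 82944 = 2274
r = 1115 / √(2040 × 2274) = 1115 / 2153.8245 ≈ 0.518

0.518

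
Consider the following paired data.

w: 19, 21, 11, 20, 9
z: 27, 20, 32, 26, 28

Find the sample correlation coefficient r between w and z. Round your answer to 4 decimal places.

n = 5, Σw = 80, Σz = 133, Σw² = 1404, Σz² = 3613, Σwz = 2057
nΣwz − ΣwΣz = 10285 − 10640 = -355
nΣw² − (Σw)² = 7020 − 6400 = 620; nΣz² − (Σz)² = 18065 − 17689 = 376
r = -355 / √(620 × 376) = -355 / 482.8250 ≈ -0.7353

-0.7353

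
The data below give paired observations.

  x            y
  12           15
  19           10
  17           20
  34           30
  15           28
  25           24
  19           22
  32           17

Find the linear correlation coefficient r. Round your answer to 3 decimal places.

n = 8, Σx = 173, Σy = 166, Σx² = 4185, Σy² = 3758, Σxy = 3712
nΣxy − ΣxΣy = 29696 − 28718 = 978
nΣx² − (Σx)² = 33480 − 29929 = 3551; nΣy² − (Σy)² = 30064 − 27556 = 2508
r = 978 / √(3551 × 2508) = 978 / 2984.2768 ≈ 0.328

0.328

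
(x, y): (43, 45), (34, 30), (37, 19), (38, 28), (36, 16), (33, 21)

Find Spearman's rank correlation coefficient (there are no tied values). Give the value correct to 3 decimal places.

0.371

Rank x: 6, 2, 4, 5, 3, 1
Rank y: 6, 5, 2, 4, 1, 3
d = rank(x) − rank(y): 0, -3, 2, 1, 2, -2; Σd² = 22
ρ = 1 − 6Σd² / [n(n²−1)] = 1 − 6×22 / (6×35) = 1 − 132/210 ≈ 0.371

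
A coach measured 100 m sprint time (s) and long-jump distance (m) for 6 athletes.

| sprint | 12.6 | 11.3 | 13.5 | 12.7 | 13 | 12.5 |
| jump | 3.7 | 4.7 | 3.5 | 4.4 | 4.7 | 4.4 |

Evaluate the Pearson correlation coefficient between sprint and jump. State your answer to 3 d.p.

-0.576

n = 6, Σx = 75.6, Σy = 25.4, Σx² = 955.24, Σy² = 108.84, Σxy = 318.96
nΣxy − ΣxΣy = 1913.76 − 1920.24 = -6.48
nΣx² − (Σx)² = 5731.44 − 5715.36 = 16.08; nΣy² − (Σy)² = 653.04 − 645.16 = 7.88
r = -6.48 / √(16.08 × 7.88) = -6.48 / 11.2566 ≈ -0.576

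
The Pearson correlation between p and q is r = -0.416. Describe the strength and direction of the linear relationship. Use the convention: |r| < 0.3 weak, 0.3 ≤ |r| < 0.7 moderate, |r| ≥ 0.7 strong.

moderate negative

r = -0.416 < 0 so the relationship is negative.
|r| = 0.416, which falls in the moderate range.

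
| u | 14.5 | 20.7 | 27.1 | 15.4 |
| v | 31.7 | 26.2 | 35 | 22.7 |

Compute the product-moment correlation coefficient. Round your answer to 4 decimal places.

0.5696

n = 4, Σu = 77.7, Σv = 115.6, Σu² = 1610.31, Σv² = 3431.62, Σuv = 2300.07
nΣuv − ΣuΣv = 9200.28 − 8982.12 = 218.16
nΣu² − (Σu)² = 6441.24 − 6037.29 = 403.95; nΣv² − (Σv)² = 13726.48 − 13363.36 = 363.12
r = 218.16 / √(403.95 × 363.12) = 218.16 / 382.9913 ≈ 0.5696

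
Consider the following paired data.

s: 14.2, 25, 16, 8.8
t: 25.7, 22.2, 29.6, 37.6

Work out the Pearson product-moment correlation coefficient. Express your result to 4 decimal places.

-0.8768

n = 4, Σs = 64, Σt = 115.1, Σs² = 1160.08, Σt² = 3443.25, Σst = 1724.42
nΣst − ΣsΣt = 6897.68 − 7366.4 = -468.72
nΣs² − (Σs)² = 4640.32 − 4096 = 544.32; nΣt² − (Σt)² = 13773 − 13248.01 = 524.99
r = -468.72 / √(544.32 × 524.99) = -468.72 / 534.5676 ≈ -0.8768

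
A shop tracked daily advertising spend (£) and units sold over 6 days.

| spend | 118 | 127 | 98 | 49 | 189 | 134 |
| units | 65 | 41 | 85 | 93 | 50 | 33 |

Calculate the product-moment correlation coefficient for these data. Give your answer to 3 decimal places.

-0.739

n = 6, Σx = 715, Σy = 367, Σx² = 95735, Σy² = 25369, Σxy = 39636
nΣxy − ΣxΣy = 237816 − 262405 = -24589
nΣx² − (Σx)² = 574410 − 511225 = 63185; nΣy² − (Σy)² = 152214 − 134689 = 17525
r = -24589 / √(63185 × 17525) = -24589 / 33276.3749 ≈ -0.739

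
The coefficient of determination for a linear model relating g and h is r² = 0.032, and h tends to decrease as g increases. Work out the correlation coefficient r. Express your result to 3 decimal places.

-0.179

|r| = √0.032 = 0.179
The association is negative, so r = −0.179.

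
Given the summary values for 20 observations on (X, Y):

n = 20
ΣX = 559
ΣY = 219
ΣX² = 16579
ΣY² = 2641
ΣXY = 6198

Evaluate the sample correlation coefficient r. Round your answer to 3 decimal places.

r = (nΣXY − ΣXΣY) / √[(nΣX² − (ΣX)²)(nΣY² − (ΣY)²)]
Numerator: 20×6198 − 559×219 = 1539
Denominator: √[(331580 − 312481)(52820 − 47961)] = √[19099 × 4859] = 9633.3816
r = 1539 / 9633.3816 ≈ 0.160

0.160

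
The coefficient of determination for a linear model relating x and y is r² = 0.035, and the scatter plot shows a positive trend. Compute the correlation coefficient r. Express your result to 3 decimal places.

0.187

|r| = √0.035 = 0.187
The association is positive, so r = 0.187.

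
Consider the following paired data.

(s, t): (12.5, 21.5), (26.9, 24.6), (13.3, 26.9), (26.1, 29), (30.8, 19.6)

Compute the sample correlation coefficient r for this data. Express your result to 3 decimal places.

n = 5, Σs = 109.6, Σt = 121.6, Σs² = 2686.6, Σt² = 3016.18, Σst = 2648.84
nΣst − ΣsΣt = 13244.2 − 13327.36 = -83.16
nΣs² − (Σs)² = 13433 − 12012.16 = 1420.84; nΣt² − (Σt)² = 15080.9 − 14786.56 = 294.34
r = -83.16 / √(1420.84 × 294.34) = -83.16 / 646.6916 ≈ -0.129

-0.129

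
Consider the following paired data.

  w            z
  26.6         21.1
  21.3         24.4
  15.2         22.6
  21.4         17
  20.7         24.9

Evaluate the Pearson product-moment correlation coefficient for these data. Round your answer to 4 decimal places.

n = 5, Σw = 105.2, Σz = 110, Σw² = 2278.74, Σz² = 2460.34, Σwz = 2303.73
nΣwz − ΣwΣz = 11518.65 − 11572 = -53.35
nΣw² − (Σw)² = 11393.7 − 11067.04 = 326.66; nΣz² − (Σz)² = 12301.7 − 12100 = 201.7
r = -53.35 / √(326.66 × 201.7) = -53.35 / 256.6853 ≈ -0.2078

-0.2078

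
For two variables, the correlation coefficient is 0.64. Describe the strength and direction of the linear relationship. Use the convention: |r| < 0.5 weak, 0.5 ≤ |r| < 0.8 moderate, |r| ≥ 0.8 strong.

r = 0.64 > 0 so the relationship is positive.
|r| = 0.64, which falls in the moderate range.

moderate positive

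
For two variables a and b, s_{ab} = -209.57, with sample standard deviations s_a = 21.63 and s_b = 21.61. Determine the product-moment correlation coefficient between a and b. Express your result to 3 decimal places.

-0.448

r = Cov(a,b) / (s_a · s_b) = -209.57 / (21.63 × 21.61)
  = -209.57 / 467.4243 ≈ -0.448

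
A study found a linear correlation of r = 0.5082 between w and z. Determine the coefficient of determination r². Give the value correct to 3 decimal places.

0.258

r² = (0.5082)² = 0.258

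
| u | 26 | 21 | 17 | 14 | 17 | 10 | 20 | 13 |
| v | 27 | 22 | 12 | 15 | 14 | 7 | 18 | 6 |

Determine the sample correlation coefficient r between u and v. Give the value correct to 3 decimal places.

n = 8, Σu = 138, Σv = 121, Σu² = 2560, Σv² = 2187, Σuv = 2324
nΣuv − ΣuΣv = 18592 − 16698 = 1894
nΣu² − (Σu)² = 20480 − 19044 = 1436; nΣv² − (Σv)² = 17496 − 14641 = 2855
r = 1894 / √(1436 × 2855) = 1894 / 2024.7913 ≈ 0.935

0.935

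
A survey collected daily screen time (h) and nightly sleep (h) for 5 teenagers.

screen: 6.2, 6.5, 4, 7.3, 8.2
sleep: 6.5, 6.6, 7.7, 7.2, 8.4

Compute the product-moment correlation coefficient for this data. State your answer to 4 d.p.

0.2060

n = 5, Σx = 32.2, Σy = 36.4, Σx² = 217.22, Σy² = 267.5, Σxy = 235.44
nΣxy − ΣxΣy = 1177.2 − 1172.08 = 5.12
nΣx² − (Σx)² = 1086.1 − 1036.84 = 49.26; nΣy² − (Σy)² = 1337.5 − 1324.96 = 12.54
r = 5.12 / √(49.26 × 12.54) = 5.12 / 24.8540 ≈ 0.2060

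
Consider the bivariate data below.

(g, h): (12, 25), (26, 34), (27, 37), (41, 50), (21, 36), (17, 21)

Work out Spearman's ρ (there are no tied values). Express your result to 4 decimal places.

Rank g: 1, 4, 5, 6, 3, 2
Rank h: 2, 3, 5, 6, 4, 1
d = rank(g) − rank(h): -1, 1, 0, 0, -1, 1; Σd² = 4
ρ = 1 − 6Σd² / [n(n²−1)] = 1 − 6×4 / (6×35) = 1 − 24/210 ≈ 0.8857

0.8857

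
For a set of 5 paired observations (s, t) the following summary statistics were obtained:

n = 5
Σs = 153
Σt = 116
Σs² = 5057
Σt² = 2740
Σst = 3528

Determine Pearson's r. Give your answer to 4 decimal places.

-0.1596

r = (nΣst − ΣsΣt) / √[(nΣs² − (Σs)²)(nΣt² − (Σt)²)]
Numerator: 5×3528 − 153×116 = -108
Denominator: √[(25285 − 23409)(13700 − 13456)] = √[1876 × 244] = 676.5678
r = -108 / 676.5678 ≈ -0.1596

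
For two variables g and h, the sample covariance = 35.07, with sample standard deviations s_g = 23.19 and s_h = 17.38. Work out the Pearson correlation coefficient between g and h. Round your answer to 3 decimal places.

0.087

r = Cov(g,h) / (s_g · s_h) = 35.07 / (23.19 × 17.38)
  = 35.07 / 403.0422 ≈ 0.087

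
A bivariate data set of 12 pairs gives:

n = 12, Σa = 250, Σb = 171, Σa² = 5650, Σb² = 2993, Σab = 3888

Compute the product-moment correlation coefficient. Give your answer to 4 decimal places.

r = (nΣab − ΣaΣb) / √[(nΣa² − (Σa)²)(nΣb² − (Σb)²)]
Numerator: 12×3888 − 250×171 = 3906
Denominator: √[(67800 − 62500)(35916 − 29241)] = √[5300 × 6675] = 5947.8988
r = 3906 / 5947.8988 ≈ 0.6567

0.6567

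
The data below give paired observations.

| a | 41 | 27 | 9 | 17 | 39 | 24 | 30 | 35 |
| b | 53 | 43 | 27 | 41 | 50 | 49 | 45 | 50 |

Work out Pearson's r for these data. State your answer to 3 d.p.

n = 8, Σa = 222, Σb = 358, Σa² = 7002, Σb² = 16494, Σab = 10500
nΣab − ΣaΣb = 84000 − 79476 = 4524
nΣa² − (Σa)² = 56016 − 49284 = 6732; nΣb² − (Σb)² = 131952 − 128164 = 3788
r = 4524 / √(6732 × 3788) = 4524 / 5049.8333 ≈ 0.896

0.896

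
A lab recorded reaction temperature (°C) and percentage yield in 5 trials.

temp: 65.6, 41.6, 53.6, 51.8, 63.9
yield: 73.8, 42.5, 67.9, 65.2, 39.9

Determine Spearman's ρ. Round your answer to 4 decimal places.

0.4000

Rank temp: 5, 1, 3, 2, 4
Rank yield: 5, 2, 4, 3, 1
d = rank(temp) − rank(yield): 0, -1, -1, -1, 3; Σd² = 12
ρ = 1 − 6Σd² / [n(n²−1)] = 1 − 6×12 / (5×24) = 1 − 72/120 ≈ 0.4000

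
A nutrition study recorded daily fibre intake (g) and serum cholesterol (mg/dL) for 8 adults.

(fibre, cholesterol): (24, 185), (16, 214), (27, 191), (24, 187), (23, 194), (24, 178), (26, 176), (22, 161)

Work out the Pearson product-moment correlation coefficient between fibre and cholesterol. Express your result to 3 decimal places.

-0.525

n = 8, Σx = 186, Σy = 1486, Σx² = 4402, Σy² = 277688, Σxy = 34361
nΣxy − ΣxΣy = 274888 − 276396 = -1508
nΣx² − (Σx)² = 35216 − 34596 = 620; nΣy² − (Σy)² = 2221504 − 2208196 = 13308
r = -1508 / √(620 × 13308) = -1508 / 2872.4484 ≈ -0.525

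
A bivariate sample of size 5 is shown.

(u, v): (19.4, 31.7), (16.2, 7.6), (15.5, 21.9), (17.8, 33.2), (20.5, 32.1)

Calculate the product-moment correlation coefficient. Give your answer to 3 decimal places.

n = 5, Σu = 89.4, Σv = 126.5, Σu² = 1616.14, Σv² = 3674.91, Σuv = 2326.56
nΣuv − ΣuΣv = 11632.8 − 11309.1 = 323.7
nΣu² − (Σu)² = 8080.7 − 7992.36 = 88.34; nΣv² − (Σv)² = 18374.55 − 16002.25 = 2372.3
r = 323.7 / √(88.34 × 2372.3) = 323.7 / 457.7870 ≈ 0.707

0.707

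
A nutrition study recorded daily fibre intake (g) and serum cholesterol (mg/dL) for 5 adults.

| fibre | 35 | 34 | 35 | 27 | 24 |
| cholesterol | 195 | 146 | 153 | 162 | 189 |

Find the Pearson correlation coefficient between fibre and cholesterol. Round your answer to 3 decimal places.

-0.313

n = 5, Σx = 155, Σy = 845, Σx² = 4911, Σy² = 144715, Σxy = 26054
nΣxy − ΣxΣy = 130270 − 130975 = -705
nΣx² − (Σx)² = 24555 − 24025 = 530; nΣy² − (Σy)² = 723575 − 714025 = 9550
r = -705 / √(530 × 9550) = -705 / 2249.7778 ≈ -0.313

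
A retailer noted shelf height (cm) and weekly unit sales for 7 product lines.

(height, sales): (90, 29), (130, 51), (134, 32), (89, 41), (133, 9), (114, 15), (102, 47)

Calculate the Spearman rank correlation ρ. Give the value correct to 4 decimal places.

Rank height: 2, 5, 7, 1, 6, 4, 3
Rank sales: 3, 7, 4, 5, 1, 2, 6
d = rank(height) − rank(sales): -1, -2, 3, -4, 5, 2, -3; Σd² = 68
ρ = 1 − 6Σd² / [n(n²−1)] = 1 − 6×68 / (7×48) = 1 − 408/336 ≈ -0.2143

-0.2143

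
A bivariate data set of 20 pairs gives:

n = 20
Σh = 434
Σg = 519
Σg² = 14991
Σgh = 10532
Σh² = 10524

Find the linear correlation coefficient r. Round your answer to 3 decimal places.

-0.563

r = (nΣgh − ΣgΣh) / √[(nΣg² − (Σg)²)(nΣh² − (Σh)²)]
Numerator: 20×10532 − 519×434 = -14606
Denominator: √[(299820 − 269361)(210480 − 188356)] = √[30459 × 22124] = 25959.1008
r = -14606 / 25959.1008 ≈ -0.563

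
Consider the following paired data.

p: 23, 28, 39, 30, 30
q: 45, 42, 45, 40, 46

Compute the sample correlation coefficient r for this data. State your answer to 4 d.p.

n = 5, Σp = 150, Σq = 218, Σp² = 4634, Σq² = 9530, Σpq = 6546
nΣpq − ΣpΣq = 32730 − 32700 = 30
nΣp² − (Σp)² = 23170 − 22500 = 670; nΣq² − (Σq)² = 47650 − 47524 = 126
r = 30 / √(670 × 126) = 30 / 290.5512 ≈ 0.1033

0.1033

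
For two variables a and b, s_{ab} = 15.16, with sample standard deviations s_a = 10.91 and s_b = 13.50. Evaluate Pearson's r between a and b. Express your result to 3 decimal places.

r = Cov(a,b) / (s_a · s_b) = 15.16 / (10.91 × 13.50)
  = 15.16 / 147.2850 ≈ 0.103

0.103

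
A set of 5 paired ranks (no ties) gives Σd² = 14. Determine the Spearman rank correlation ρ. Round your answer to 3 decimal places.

ρ = 1 − 6Σd² / [n(n²−1)] = 1 − 6×14 / (5×24)
  = 1 − 84/120 = 1 − 0.7000 ≈ 0.300

0.300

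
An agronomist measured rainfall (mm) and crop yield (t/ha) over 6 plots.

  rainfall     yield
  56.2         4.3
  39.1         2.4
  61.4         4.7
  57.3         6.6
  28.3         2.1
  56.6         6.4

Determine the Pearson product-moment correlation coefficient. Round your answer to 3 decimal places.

0.831

n = 6, Σx = 298.9, Σy = 26.5, Σx² = 15744.95, Σy² = 135.27, Σxy = 1423.93
nΣxy − ΣxΣy = 8543.58 − 7920.85 = 622.73
nΣx² − (Σx)² = 94469.7 − 89341.21 = 5128.49; nΣy² − (Σy)² = 811.62 − 702.25 = 109.37
r = 622.73 / √(5128.49 × 109.37) = 622.73 / 748.9345 ≈ 0.831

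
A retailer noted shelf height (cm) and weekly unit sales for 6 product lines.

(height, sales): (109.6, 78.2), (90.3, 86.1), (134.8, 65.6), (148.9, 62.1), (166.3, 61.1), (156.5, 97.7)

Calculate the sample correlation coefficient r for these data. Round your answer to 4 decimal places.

-0.3239

n = 6, Σx = 806.4, Σy = 450.8, Σx² = 112656.44, Σy² = 34966.72, Σxy = 59886.1
nΣxy − ΣxΣy = 359316.6 − 363525.12 = -4208.52
nΣx² − (Σx)² = 675938.64 − 650280.96 = 25657.68; nΣy² − (Σy)² = 209800.32 − 203220.64 = 6579.68
r = -4208.52 / √(25657.68 × 6579.68) = -4208.52 / 12993.0491 ≈ -0.3239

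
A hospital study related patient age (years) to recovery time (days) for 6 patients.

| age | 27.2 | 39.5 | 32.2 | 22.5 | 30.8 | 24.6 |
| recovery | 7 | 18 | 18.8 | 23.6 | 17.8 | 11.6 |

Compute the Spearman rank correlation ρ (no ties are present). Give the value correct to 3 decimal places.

0.029

Rank age: 3, 6, 5, 1, 4, 2
Rank recovery: 1, 4, 5, 6, 3, 2
d = rank(age) − rank(recovery): 2, 2, 0, -5, 1, 0; Σd² = 34
ρ = 1 − 6Σd² / [n(n²−1)] = 1 − 6×34 / (6×35) = 1 − 204/210 ≈ 0.029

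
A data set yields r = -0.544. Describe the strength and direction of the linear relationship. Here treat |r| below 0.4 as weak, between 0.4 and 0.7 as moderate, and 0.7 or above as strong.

moderate negative

r = -0.544 < 0 so the relationship is negative.
|r| = 0.544, which falls in the moderate range.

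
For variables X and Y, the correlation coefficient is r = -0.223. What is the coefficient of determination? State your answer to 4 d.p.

r² = (-0.223)² = 0.0497

0.0497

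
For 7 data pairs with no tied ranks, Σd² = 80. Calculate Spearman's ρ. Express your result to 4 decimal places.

-0.4286

ρ = 1 − 6Σd² / [n(n²−1)] = 1 − 6×80 / (7×48)
  = 1 − 480/336 = 1 − 1.42857 ≈ -0.4286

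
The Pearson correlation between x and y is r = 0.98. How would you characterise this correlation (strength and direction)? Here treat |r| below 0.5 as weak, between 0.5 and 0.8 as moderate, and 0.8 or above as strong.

r = 0.98 > 0 so the relationship is positive.
|r| = 0.98, which falls in the strong range.

strong positive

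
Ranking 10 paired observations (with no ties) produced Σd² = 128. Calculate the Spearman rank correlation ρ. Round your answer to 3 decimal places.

ρ = 1 − 6Σd² / [n(n²−1)] = 1 − 6×128 / (10×99)
  = 1 − 768/990 = 1 − 0.7758 ≈ 0.224

0.224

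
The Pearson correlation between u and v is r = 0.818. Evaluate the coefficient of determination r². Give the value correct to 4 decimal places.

0.6691

r² = (0.818)² = 0.6691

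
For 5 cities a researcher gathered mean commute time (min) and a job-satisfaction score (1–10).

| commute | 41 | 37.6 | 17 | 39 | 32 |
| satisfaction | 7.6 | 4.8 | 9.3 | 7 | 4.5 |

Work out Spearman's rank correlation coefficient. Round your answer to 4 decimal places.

Rank commute: 5, 3, 1, 4, 2
Rank satisfaction: 4, 2, 5, 3, 1
d = rank(commute) − rank(satisfaction): 1, 1, -4, 1, 1; Σd² = 20
ρ = 1 − 6Σd² / [n(n²−1)] = 1 − 6×20 / (5×24) = 1 − 120/120 ≈ 0.0000

0.0000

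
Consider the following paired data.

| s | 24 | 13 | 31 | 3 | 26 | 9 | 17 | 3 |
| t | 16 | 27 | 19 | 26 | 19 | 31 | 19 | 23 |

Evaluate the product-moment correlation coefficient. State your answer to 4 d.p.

n = 8, Σs = 126, Σt = 180, Σs² = 2770, Σt² = 4234, Σst = 2567
nΣst − ΣsΣt = 20536 − 22680 = -2144
nΣs² − (Σs)² = 22160 − 15876 = 6284; nΣt² − (Σt)² = 33872 − 32400 = 1472
r = -2144 / √(6284 × 1472) = -2144 / 3041.3892 ≈ -0.7049

-0.7049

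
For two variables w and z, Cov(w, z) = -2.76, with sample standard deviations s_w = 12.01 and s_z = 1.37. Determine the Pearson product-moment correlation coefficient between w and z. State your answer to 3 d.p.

r = Cov(w,z) / (s_w · s_z) = -2.76 / (12.01 × 1.37)
  = -2.76 / 16.4537 ≈ -0.168

-0.168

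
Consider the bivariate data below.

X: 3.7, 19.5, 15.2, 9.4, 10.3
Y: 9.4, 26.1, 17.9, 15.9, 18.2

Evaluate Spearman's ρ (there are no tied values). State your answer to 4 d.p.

0.9000

Rank X: 1, 5, 4, 2, 3
Rank Y: 1, 5, 3, 2, 4
d = rank(X) − rank(Y): 0, 0, 1, 0, -1; Σd² = 2
ρ = 1 − 6Σd² / [n(n²−1)] = 1 − 6×2 / (5×24) = 1 − 12/120 ≈ 0.9000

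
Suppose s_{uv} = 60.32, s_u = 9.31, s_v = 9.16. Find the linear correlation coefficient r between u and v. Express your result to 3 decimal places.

r = Cov(u,v) / (s_u · s_v) = 60.32 / (9.31 × 9.16)
  = 60.32 / 85.2796 ≈ 0.707

0.707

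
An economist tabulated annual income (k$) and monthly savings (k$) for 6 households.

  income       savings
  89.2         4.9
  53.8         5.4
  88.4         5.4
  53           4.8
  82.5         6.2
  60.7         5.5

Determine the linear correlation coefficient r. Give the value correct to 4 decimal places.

0.2295

n = 6, Σx = 427.6, Σy = 32.2, Σx² = 31965.38, Σy² = 174.06, Σxy = 2304.71
nΣxy − ΣxΣy = 13828.26 − 13768.72 = 59.54
nΣx² − (Σx)² = 191792.28 − 182841.76 = 8950.52; nΣy² − (Σy)² = 1044.36 − 1036.84 = 7.52
r = 59.54 / √(8950.52 × 7.52) = 59.54 / 259.4377 ≈ 0.2295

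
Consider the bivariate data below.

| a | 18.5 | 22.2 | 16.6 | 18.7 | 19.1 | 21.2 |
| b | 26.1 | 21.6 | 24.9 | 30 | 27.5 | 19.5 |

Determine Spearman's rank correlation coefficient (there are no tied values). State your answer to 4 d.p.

-0.4286

Rank a: 2, 6, 1, 3, 4, 5
Rank b: 4, 2, 3, 6, 5, 1
d = rank(a) − rank(b): -2, 4, -2, -3, -1, 4; Σd² = 50
ρ = 1 − 6Σd² / [n(n²−1)] = 1 − 6×50 / (6×35) = 1 − 300/210 ≈ -0.4286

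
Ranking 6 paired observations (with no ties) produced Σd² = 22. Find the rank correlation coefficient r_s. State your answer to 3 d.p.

ρ = 1 − 6Σd² / [n(n²−1)] = 1 − 6×22 / (6×35)
  = 1 − 132/210 = 1 − 0.6286 ≈ 0.371

0.371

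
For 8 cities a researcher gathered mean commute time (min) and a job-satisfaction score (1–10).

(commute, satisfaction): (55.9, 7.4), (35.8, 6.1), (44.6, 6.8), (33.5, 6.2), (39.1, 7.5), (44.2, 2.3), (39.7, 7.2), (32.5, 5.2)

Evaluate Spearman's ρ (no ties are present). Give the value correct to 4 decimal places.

Rank commute: 8, 3, 7, 2, 4, 6, 5, 1
Rank satisfaction: 7, 3, 5, 4, 8, 1, 6, 2
d = rank(commute) − rank(satisfaction): 1, 0, 2, -2, -4, 5, -1, -1; Σd² = 52
ρ = 1 − 6Σd² / [n(n²−1)] = 1 − 6×52 / (8×63) = 1 − 312/504 ≈ 0.3810

0.3810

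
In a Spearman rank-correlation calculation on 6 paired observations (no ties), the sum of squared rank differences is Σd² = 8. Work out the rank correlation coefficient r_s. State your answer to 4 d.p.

0.7714

ρ = 1 − 6Σd² / [n(n²−1)] = 1 − 6×8 / (6×35)
  = 1 − 48/210 = 1 − 0.22857 ≈ 0.7714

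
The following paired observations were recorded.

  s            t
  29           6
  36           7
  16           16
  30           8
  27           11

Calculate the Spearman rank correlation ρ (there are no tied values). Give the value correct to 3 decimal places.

-0.700

Rank s: 3, 5, 1, 4, 2
Rank t: 1, 2, 5, 3, 4
d = rank(s) − rank(t): 2, 3, -4, 1, -2; Σd² = 34
ρ = 1 − 6Σd² / [n(n²−1)] = 1 − 6×34 / (5×24) = 1 − 204/120 ≈ -0.700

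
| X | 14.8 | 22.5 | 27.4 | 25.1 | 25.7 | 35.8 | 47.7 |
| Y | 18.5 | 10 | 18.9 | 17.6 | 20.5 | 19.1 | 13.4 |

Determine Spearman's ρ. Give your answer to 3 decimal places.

Rank X: 1, 2, 5, 3, 4, 6, 7
Rank Y: 4, 1, 5, 3, 7, 6, 2
d = rank(X) − rank(Y): -3, 1, 0, 0, -3, 0, 5; Σd² = 44
ρ = 1 − 6Σd² / [n(n²−1)] = 1 − 6×44 / (7×48) = 1 − 264/336 ≈ 0.214

0.214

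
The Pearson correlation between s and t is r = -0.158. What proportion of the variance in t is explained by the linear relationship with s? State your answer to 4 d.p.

0.0250

r² = (-0.158)² = 0.0250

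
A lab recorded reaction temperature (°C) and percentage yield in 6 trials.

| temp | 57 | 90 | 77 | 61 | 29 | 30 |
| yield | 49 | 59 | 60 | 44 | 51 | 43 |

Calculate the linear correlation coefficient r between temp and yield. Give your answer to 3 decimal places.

n = 6, Σx = 344, Σy = 306, Σx² = 22740, Σy² = 15868, Σxy = 18176
nΣxy − ΣxΣy = 109056 − 105264 = 3792
nΣx² − (Σx)² = 136440 − 118336 = 18104; nΣy² − (Σy)² = 95208 − 93636 = 1572
r = 3792 / √(18104 × 1572) = 3792 / 5334.7435 ≈ 0.711

0.711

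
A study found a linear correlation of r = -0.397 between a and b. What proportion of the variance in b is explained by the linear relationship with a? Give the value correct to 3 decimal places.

r² = (-0.397)² = 0.158

0.158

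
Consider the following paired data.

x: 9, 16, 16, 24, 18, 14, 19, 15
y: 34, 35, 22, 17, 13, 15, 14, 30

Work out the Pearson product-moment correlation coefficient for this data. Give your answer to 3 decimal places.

n = 8, Σx = 131, Σy = 180, Σx² = 2275, Σy² = 4644, Σxy = 2786
nΣxy − ΣxΣy = 22288 − 23580 = -1292
nΣx² − (Σx)² = 18200 − 17161 = 1039; nΣy² − (Σy)² = 37152 − 32400 = 4752
r = -1292 / √(1039 × 4752) = -1292 / 2222.0099 ≈ -0.581

-0.581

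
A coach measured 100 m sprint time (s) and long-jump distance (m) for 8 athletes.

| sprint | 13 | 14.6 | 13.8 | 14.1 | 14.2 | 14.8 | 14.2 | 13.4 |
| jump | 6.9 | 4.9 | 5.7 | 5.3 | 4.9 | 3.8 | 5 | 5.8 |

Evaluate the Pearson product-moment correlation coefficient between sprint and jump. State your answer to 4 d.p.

-0.9508

n = 8, Σx = 112.1, Σy = 42.3, Σx² = 1573.29, Σy² = 229.29, Σxy = 589.17
nΣxy − ΣxΣy = 4713.36 − 4741.83 = -28.47
nΣx² − (Σx)² = 12586.32 − 12566.41 = 19.91; nΣy² − (Σy)² = 1834.32 − 1789.29 = 45.03
r = -28.47 / √(19.91 × 45.03) = -28.47 / 29.9424 ≈ -0.9508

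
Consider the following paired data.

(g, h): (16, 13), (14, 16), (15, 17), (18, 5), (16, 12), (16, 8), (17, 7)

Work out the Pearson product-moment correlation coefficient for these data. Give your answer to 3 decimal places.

-0.898

n = 7, Σg = 112, Σh = 78, Σg² = 1802, Σh² = 996, Σgh = 1216
nΣgh − ΣgΣh = 8512 − 8736 = -224
nΣg² − (Σg)² = 12614 − 12544 = 70; nΣh² − (Σh)² = 6972 − 6084 = 888
r = -224 / √(70 × 888) = -224 / 249.3191 ≈ -0.898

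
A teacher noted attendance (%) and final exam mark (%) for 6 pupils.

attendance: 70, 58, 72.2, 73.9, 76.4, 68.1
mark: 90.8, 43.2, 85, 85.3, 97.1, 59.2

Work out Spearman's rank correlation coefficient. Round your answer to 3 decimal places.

Rank attendance: 3, 1, 4, 5, 6, 2
Rank mark: 5, 1, 3, 4, 6, 2
d = rank(attendance) − rank(mark): -2, 0, 1, 1, 0, 0; Σd² = 6
ρ = 1 − 6Σd² / [n(n²−1)] = 1 − 6×6 / (6×35) = 1 − 36/210 ≈ 0.829

0.829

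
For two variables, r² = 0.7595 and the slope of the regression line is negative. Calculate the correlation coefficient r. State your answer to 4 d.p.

-0.8715

|r| = √0.7595 = 0.8715
The association is negative, so r = −0.8715.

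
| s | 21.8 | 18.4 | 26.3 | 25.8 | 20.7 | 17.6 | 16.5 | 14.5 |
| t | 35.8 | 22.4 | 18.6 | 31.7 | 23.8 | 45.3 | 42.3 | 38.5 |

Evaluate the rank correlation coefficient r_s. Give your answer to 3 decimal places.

-0.690

Rank s: 6, 4, 8, 7, 5, 3, 2, 1
Rank t: 5, 2, 1, 4, 3, 8, 7, 6
d = rank(s) − rank(t): 1, 2, 7, 3, 2, -5, -5, -5; Σd² = 142
ρ = 1 − 6Σd² / [n(n²−1)] = 1 − 6×142 / (8×63) = 1 − 852/504 ≈ -0.690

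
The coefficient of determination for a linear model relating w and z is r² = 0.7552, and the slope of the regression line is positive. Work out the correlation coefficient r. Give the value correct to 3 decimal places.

0.869

|r| = √0.7552 = 0.869
The association is positive, so r = 0.869.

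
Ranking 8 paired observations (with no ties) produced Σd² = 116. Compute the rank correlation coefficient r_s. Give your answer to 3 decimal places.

-0.381

ρ = 1 − 6Σd² / [n(n²−1)] = 1 − 6×116 / (8×63)
  = 1 − 696/504 = 1 − 1.3810 ≈ -0.381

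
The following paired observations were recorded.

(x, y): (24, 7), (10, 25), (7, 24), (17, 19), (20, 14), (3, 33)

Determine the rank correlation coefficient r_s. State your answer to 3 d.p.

-0.943

Rank x: 6, 3, 2, 4, 5, 1
Rank y: 1, 5, 4, 3, 2, 6
d = rank(x) − rank(y): 5, -2, -2, 1, 3, -5; Σd² = 68
ρ = 1 − 6Σd² / [n(n²−1)] = 1 − 6×68 / (6×35) = 1 − 408/210 ≈ -0.943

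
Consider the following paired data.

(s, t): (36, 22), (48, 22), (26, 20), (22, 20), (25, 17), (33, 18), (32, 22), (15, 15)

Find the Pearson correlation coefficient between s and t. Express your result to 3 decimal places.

n = 8, Σs = 237, Σt = 156, Σs² = 7723, Σt² = 3090, Σst = 4756
nΣst − ΣsΣt = 38048 − 36972 = 1076
nΣs² − (Σs)² = 61784 − 56169 = 5615; nΣt² − (Σt)² = 24720 − 24336 = 384
r = 1076 / √(5615 × 384) = 1076 / 1468.3869 ≈ 0.733

0.733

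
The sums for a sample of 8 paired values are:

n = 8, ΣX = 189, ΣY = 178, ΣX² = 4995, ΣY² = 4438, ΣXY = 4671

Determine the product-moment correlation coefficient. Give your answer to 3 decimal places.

0.926

r = (nΣXY − ΣXΣY) / √[(nΣX² − (ΣX)²)(nΣY² − (ΣY)²)]
Numerator: 8×4671 − 189×178 = 3726
Denominator: √[(39960 − 35721)(35504 − 31684)] = √[4239 × 3820] = 4024.0502
r = 3726 / 4024.0502 ≈ 0.926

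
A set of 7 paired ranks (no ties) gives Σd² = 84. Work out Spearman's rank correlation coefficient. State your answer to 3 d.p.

-0.500

ρ = 1 − 6Σd² / [n(n²−1)] = 1 − 6×84 / (7×48)
  = 1 − 504/336 = 1 − 1.5000 ≈ -0.500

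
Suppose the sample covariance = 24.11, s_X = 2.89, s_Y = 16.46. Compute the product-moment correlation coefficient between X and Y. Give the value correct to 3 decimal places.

r = Cov(X,Y) / (s_X · s_Y) = 24.11 / (2.89 × 16.46)
  = 24.11 / 47.5694 ≈ 0.507

0.507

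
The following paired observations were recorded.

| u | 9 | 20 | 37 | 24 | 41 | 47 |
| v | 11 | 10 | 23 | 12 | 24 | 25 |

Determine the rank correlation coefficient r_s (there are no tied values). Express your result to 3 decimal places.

0.943

Rank u: 1, 2, 4, 3, 5, 6
Rank v: 2, 1, 4, 3, 5, 6
d = rank(u) − rank(v): -1, 1, 0, 0, 0, 0; Σd² = 2
ρ = 1 − 6Σd² / [n(n²−1)] = 1 − 6×2 / (6×35) = 1 − 12/210 ≈ 0.943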